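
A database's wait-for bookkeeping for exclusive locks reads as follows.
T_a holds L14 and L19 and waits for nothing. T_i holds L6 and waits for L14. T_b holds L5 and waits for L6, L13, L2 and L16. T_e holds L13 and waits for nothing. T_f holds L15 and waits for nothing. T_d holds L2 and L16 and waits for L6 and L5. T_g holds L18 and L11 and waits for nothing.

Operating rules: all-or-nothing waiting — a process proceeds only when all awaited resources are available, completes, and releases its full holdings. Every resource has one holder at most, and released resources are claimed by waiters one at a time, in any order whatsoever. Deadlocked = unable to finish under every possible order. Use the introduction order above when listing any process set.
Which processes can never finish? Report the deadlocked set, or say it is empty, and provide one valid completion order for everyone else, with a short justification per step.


The deadlocked set is T_b and T_d.
Key observation: T_b -> T_d -> T_b is a circular wait — nothing in it can go first; no other process is dragged down with it.
The rest can finish in the order T_a, T_e, T_f, T_g, T_i.
Check, step by step:
  T_a waits on nothing -> runs at once and releases L14 and L19
  T_e waits on nothing -> runs at once and releases L13
  T_f waits on nothing -> runs at once and releases L15
  T_g waits on nothing -> runs at once and releases L18 and L11
  T_i waits on L14 — all released -> runs and releases L6


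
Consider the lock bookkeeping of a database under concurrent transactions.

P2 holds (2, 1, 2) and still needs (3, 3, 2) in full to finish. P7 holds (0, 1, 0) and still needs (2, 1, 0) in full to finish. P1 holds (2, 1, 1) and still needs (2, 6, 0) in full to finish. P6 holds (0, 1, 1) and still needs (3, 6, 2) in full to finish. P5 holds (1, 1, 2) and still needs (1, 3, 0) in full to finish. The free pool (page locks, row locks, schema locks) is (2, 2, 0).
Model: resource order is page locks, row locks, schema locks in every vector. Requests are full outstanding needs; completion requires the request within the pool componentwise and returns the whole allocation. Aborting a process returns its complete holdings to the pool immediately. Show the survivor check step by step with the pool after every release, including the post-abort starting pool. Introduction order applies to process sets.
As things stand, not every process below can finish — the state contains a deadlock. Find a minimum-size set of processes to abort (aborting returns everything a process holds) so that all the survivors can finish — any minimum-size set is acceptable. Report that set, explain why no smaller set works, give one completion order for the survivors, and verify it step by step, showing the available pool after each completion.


Minimum abort set: P6.
Key observation: aborting P6 returns (0, 1, 1), and P1 — hopeless before — runs at step 4 with the returned capacity in the pool.
Minimality: the empty abort set fails — the state is deadlocked as it stands.
One survivor order: P5, P7, P2, P1. Check, step by step (post-abort pool first):
  pool = (2, 3, 1)
  run P5 (needs (1, 3, 0), free (2, 3, 1)); after release of (1, 1, 2) the pool is (3, 4, 3)
  run P7 (needs (2, 1, 0), free (3, 4, 3)); after release of (0, 1, 0) the pool is (3, 5, 3)
  run P2 (needs (3, 3, 2), free (3, 5, 3)); after release of (2, 1, 2) the pool is (5, 6, 5)
  run P1 (needs (2, 6, 0), free (5, 6, 5)); after release of (2, 1, 1) the pool is (7, 7, 6)


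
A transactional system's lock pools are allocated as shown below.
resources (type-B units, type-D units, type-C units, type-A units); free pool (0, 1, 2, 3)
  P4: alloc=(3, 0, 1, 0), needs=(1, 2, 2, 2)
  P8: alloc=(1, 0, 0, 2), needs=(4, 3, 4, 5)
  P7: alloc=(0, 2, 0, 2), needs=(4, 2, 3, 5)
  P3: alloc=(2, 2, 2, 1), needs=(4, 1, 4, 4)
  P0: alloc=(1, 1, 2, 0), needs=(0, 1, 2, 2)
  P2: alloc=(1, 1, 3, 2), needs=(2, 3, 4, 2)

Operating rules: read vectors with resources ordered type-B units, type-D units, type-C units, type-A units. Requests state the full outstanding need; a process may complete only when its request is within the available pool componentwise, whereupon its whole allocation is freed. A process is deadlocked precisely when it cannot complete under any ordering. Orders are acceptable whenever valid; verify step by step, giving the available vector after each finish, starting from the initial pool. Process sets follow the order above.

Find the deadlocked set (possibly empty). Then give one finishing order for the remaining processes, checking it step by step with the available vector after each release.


The deadlocked set is P8, P7, P3 and P2.
Key observation: after P0, P4 the pool peaks at (4, 2, 5, 3), and each blocked process is short somewhere: P8 on type-D units, type-A units; P7 on type-A units; P3 on type-A units; P2 on type-D units.
A valid finishing order for the others: P0, P4. Step-by-step check:
  pool = (0, 1, 2, 3)
  P0 needs (0, 1, 2, 2) <= (0, 1, 2, 3) -> finishes; pool += (1, 1, 2, 0) = (1, 2, 4, 3)
  P4 needs (1, 2, 2, 2) <= (1, 2, 4, 3) -> finishes; pool += (3, 0, 1, 0) = (4, 2, 5, 3)
The blocked processes can never fit:
  blocked: P8 wants (4, 3, 4, 5), pool (4, 2, 5, 3) — not enough type-D units and type-A units
  blocked: P7 wants (4, 2, 3, 5), pool (4, 2, 5, 3) — not enough type-A units
  blocked: P3 wants (4, 1, 4, 4), pool (4, 2, 5, 3) — not enough type-A units
  blocked: P2 wants (2, 3, 4, 2), pool (4, 2, 5, 3) — not enough type-D units


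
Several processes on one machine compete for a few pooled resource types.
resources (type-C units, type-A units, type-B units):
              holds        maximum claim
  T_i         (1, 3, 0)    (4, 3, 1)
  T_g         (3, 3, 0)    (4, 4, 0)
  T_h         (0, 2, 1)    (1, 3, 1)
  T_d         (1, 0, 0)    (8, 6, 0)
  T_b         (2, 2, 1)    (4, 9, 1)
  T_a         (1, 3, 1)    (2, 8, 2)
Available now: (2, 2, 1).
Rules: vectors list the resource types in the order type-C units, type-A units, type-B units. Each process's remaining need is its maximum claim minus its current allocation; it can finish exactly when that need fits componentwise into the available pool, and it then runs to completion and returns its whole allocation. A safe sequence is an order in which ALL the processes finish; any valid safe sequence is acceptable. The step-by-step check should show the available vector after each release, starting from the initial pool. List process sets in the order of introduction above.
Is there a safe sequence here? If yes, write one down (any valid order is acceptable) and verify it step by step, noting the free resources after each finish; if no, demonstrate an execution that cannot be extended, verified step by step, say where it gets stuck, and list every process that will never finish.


SAFE. One safe sequence: T_g, T_h, T_b, T_i, T_a, T_d.
Key observation: T_b is the earliest step where a requested resource binds exactly: need (2, 7, 0), pool (5, 7, 2) at its turn.
Check, step by step:
  pool = (2, 2, 1)
  T_g needs (1, 1, 0) <= (2, 2, 1) -> finishes; pool += (3, 3, 0) = (5, 5, 1)
  T_h needs (1, 1, 0) <= (5, 5, 1) -> finishes; pool += (0, 2, 1) = (5, 7, 2)
  T_b needs (2, 7, 0) <= (5, 7, 2) -> finishes; pool += (2, 2, 1) = (7, 9, 3)
  T_i needs (3, 0, 1) <= (7, 9, 3) -> finishes; pool += (1, 3, 0) = (8, 12, 3)
  T_a needs (1, 5, 1) <= (8, 12, 3) -> finishes; pool += (1, 3, 1) = (9, 15, 4)
  T_d needs (7, 6, 0) <= (9, 15, 4) -> finishes; pool += (1, 0, 0) = (10, 15, 4)


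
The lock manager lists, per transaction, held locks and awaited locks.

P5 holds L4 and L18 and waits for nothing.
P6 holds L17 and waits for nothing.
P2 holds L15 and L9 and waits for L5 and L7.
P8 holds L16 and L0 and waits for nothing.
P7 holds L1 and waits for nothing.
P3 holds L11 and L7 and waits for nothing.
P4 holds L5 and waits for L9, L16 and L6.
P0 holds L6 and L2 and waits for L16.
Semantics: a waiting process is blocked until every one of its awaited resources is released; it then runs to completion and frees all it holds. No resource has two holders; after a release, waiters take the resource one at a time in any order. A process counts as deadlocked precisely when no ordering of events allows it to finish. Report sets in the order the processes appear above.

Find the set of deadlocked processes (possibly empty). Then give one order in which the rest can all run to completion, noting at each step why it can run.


Deadlocked set: P2 and P4.
Key observation: P2 -> P4 -> P2 is a circular wait — nothing in it can go first; no other process is dragged down with it.
The rest can finish in the order P8, P6, P7, P0, P5, P3.
Check, step by step:
  P8 waits on nothing -> runs at once and releases L16 and L0
  P6 waits on nothing -> runs at once and releases L17
  P7 waits on nothing -> runs at once and releases L1
  P0: everything it awaited (L16) is free; runs, freeing L6 and L2
  P5 waits on nothing -> runs at once and releases L4 and L18
  P3 waits on nothing -> runs at once and releases L11 and L7


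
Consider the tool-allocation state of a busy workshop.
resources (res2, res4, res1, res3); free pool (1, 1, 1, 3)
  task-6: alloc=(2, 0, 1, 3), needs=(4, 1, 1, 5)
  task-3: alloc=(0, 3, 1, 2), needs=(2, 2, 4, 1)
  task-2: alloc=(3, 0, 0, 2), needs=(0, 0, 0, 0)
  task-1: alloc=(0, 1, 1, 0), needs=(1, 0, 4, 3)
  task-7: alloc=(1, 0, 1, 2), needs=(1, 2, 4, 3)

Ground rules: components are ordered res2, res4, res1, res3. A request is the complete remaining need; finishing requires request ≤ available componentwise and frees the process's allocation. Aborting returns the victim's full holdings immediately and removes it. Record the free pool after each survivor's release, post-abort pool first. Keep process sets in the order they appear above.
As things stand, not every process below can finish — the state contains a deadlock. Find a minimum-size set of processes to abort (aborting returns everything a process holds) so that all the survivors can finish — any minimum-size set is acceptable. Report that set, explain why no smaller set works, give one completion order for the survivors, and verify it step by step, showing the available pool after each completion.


The answer: abort task-3 and task-7.
Key observation: the returned (1, 3, 2, 4) from task-3 and task-7 is what brings task-1 — unrunnable before, under any order — into play at step 3.
No one abort is enough; case by case: task-6 alone leaves task-3 blocked (short on res4 and res1); task-3 alone leaves task-1 blocked (short on res1); task-2 alone leaves task-3 blocked (short on res4 and res1); task-1 alone leaves task-3 blocked (short on res1); task-7 alone leaves task-3 blocked (short on res4 and res1).
One survivor order: task-2, task-6, task-1. Step-by-step check (post-abort pool first):
  pool = (2, 4, 3, 7)
  task-2: need (0, 0, 0, 0) fits (2, 4, 3, 7); releases (3, 0, 0, 2), pool now (5, 4, 3, 9)
  task-6: need (4, 1, 1, 5) fits (5, 4, 3, 9); releases (2, 0, 1, 3), pool now (7, 4, 4, 12)
  task-1: need (1, 0, 4, 3) fits (7, 4, 4, 12); releases (0, 1, 1, 0), pool now (7, 5, 5, 12)


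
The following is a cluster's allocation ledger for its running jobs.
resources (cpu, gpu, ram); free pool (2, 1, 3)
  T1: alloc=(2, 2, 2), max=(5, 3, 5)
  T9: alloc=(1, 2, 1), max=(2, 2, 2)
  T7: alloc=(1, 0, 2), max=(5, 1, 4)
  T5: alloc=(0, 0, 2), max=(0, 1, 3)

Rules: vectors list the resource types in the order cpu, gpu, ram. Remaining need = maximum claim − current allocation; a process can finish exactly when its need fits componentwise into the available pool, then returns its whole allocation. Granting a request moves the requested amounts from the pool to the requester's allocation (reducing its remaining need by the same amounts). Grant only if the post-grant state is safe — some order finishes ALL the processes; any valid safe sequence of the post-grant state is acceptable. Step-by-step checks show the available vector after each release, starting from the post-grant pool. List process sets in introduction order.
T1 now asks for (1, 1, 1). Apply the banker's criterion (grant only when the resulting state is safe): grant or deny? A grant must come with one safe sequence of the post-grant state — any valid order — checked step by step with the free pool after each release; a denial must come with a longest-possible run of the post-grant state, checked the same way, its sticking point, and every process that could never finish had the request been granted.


GRANT. The post-grant state is safe; one safe sequence: T9, T1, T5, T7.
Key observation: even at the reduced pool (1, 0, 2), T9 fits immediately, so safety survives the grant.
Verifying the post-grant state step by step:
  pool = (1, 0, 2)
  T9 needs (1, 0, 1) <= (1, 0, 2) -> finishes; pool += (1, 2, 1) = (2, 2, 3)
  T1 needs (2, 0, 2) <= (2, 2, 3) -> finishes; pool += (3, 3, 3) = (5, 5, 6)
  T5 needs (0, 1, 1) <= (5, 5, 6) -> finishes; pool += (0, 0, 2) = (5, 5, 8)
  T7 needs (4, 1, 2) <= (5, 5, 8) -> finishes; pool += (1, 0, 2) = (6, 5, 10)


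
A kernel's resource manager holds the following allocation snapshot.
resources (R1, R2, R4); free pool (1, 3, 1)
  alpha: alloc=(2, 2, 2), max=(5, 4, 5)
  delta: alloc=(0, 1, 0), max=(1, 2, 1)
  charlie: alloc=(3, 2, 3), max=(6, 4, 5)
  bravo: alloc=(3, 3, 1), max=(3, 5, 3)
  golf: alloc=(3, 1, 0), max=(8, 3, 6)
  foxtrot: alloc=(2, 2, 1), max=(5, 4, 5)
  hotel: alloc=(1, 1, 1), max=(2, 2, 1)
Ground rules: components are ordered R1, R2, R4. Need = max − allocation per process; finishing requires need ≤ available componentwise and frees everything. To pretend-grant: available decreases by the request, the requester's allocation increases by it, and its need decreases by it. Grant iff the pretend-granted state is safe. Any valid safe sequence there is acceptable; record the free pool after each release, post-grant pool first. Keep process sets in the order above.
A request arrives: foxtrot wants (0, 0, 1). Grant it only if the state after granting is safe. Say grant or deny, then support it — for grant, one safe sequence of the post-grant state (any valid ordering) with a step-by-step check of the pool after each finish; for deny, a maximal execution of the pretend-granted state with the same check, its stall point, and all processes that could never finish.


DENY: after the grant no complete ordering would exist.
Key observation: hotel, delta can finish, but then (2, 5, 1) is all there is, and the blocked group's R4 demands exceed it.
On the post-grant state, hotel, delta is a maximal run — nothing extends it. Check, step by step:
  pool = (1, 3, 0)
  hotel: need (1, 1, 0) fits (1, 3, 0); releases (1, 1, 1), pool now (2, 4, 1)
  delta: need (1, 1, 1) fits (2, 4, 1); releases (0, 1, 0), pool now (2, 5, 1)
  blocked: alpha wants (3, 2, 3), pool (2, 5, 1) — not enough R1 and R4
  blocked: charlie wants (3, 2, 2), pool (2, 5, 1) — not enough R1 and R4
  blocked: bravo wants (0, 2, 2), pool (2, 5, 1) — not enough R4
  blocked: golf wants (5, 2, 6), pool (2, 5, 1) — not enough R1 and R4
  blocked: foxtrot wants (3, 2, 3), pool (2, 5, 1) — not enough R1 and R4
Processes that could never finish after the grant: alpha, charlie, bravo, golf and foxtrot.


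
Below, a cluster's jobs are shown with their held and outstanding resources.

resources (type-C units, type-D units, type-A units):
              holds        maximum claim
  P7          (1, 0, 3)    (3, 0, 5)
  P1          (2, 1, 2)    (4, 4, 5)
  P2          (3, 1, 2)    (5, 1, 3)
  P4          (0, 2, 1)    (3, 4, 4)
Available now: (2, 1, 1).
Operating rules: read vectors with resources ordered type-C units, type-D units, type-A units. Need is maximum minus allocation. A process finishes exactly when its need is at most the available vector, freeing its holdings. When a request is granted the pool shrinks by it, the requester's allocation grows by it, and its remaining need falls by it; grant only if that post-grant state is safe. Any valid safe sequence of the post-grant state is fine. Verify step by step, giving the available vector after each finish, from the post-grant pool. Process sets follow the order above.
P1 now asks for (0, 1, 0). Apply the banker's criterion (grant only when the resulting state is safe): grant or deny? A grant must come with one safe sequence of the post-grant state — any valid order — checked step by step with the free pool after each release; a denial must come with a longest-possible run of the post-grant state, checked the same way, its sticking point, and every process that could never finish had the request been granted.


DENY: after the grant no complete ordering would exist.
Key observation: P2, P7 can finish, but then (6, 1, 6) is all there is, and the blocked group's type-D units demands exceed it.
After a pretend grant, a maximal execution: P2, P7 — then nothing else fits. Step-by-step check:
  pool = (2, 0, 1)
  P2 needs (2, 0, 1) <= (2, 0, 1) -> finishes; pool += (3, 1, 2) = (5, 1, 3)
  P7 needs (2, 0, 2) <= (5, 1, 3) -> finishes; pool += (1, 0, 3) = (6, 1, 6)
  blocked: P1 wants (2, 2, 3), pool (6, 1, 6) — not enough type-D units
  blocked: P4 wants (3, 2, 3), pool (6, 1, 6) — not enough type-D units
Had the request been granted, P1 and P4 could never finish.


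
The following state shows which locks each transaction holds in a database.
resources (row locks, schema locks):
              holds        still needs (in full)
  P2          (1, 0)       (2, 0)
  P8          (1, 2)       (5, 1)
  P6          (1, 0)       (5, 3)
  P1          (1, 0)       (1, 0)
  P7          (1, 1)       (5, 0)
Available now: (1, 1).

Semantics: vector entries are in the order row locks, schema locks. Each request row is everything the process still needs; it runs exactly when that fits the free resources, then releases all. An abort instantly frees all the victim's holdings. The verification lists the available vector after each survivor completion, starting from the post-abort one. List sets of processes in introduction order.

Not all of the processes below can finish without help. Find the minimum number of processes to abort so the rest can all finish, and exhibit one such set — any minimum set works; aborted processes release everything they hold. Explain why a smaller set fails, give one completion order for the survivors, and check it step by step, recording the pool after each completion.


The answer: abort P8 and P6.
Key observation: P7 was stuck for good until P8 and P6 gave back (2, 2); in the order shown it finishes at step 3.
Minimality, checking each single-abort alternative: P2 alone leaves P8 blocked (short on row locks); P8 alone leaves P6 blocked (short on row locks); P6 alone leaves P8 blocked (short on row locks); P1 alone leaves P8 blocked (short on row locks); P7 alone leaves P8 blocked (short on row locks).
The survivors complete as P2, P1, P7. Walking it through (starting from the post-abort pool):
  pool = (3, 3)
  P2 needs (2, 0) <= (3, 3) -> finishes; pool += (1, 0) = (4, 3)
  P1 needs (1, 0) <= (4, 3) -> finishes; pool += (1, 0) = (5, 3)
  P7 needs (5, 0) <= (5, 3) -> finishes; pool += (1, 1) = (6, 4)


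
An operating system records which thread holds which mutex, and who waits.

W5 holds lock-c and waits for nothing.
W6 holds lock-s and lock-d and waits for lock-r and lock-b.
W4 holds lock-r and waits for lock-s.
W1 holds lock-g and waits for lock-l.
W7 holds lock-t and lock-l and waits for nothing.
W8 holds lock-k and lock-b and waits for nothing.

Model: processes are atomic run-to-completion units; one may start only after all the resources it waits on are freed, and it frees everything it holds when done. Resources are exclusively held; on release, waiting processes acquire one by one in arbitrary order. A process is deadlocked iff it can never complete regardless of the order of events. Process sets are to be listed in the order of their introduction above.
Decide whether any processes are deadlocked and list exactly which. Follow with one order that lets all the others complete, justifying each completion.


Deadlocked: W6 and W4.
Key observation: the cycle W6 -> W4 -> W6 can never break — each member waits on the next; no other process is dragged down with it.
One completion order for the rest: W7, W1, W5, W8.
Verifying each step:
  run W7 (it waits on nothing); releases lock-t and lock-l
  run W1 (all its waits — lock-l — are resolved); releases lock-g
  run W5 (it waits on nothing); releases lock-c
  run W8 (it waits on nothing); releases lock-k and lock-b


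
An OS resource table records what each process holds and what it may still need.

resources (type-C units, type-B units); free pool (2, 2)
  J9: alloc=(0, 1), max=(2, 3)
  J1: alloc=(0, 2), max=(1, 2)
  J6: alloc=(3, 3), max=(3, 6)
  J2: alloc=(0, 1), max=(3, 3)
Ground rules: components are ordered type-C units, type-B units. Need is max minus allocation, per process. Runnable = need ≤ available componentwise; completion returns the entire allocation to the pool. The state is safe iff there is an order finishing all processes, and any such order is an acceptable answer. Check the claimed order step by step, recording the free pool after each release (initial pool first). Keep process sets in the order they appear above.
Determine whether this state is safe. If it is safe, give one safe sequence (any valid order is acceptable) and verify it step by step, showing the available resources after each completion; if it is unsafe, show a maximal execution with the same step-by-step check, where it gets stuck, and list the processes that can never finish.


SAFE. One safe sequence: J1, J6, J2, J9.
Key observation: nothing binds to the last unit here — the tightest requested-resource margin is 1, first seen at J1 ((1, 0) against (2, 2)).
Walking it through:
  pool = (2, 2)
  J1 needs (1, 0) <= (2, 2) -> finishes; pool += (0, 2) = (2, 4)
  J6 needs (0, 3) <= (2, 4) -> finishes; pool += (3, 3) = (5, 7)
  J2 needs (3, 2) <= (5, 7) -> finishes; pool += (0, 1) = (5, 8)
  J9 needs (2, 2) <= (5, 8) -> finishes; pool += (0, 1) = (5, 9)


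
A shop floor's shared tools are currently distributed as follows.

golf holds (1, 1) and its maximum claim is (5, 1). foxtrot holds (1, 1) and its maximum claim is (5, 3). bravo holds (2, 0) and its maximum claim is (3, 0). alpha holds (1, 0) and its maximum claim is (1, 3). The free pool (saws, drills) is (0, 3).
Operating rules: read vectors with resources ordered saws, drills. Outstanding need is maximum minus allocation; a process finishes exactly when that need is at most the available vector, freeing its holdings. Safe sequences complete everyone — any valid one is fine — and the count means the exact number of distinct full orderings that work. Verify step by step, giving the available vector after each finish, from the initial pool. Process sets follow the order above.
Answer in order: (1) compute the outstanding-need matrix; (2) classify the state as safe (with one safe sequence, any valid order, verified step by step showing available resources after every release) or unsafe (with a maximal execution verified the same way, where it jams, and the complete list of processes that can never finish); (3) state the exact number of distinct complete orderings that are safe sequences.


(1) Remaining need (order saws, drills):
  golf: (4, 0)
  foxtrot: (4, 2)
  bravo: (1, 0)
  alpha: (0, 3)
(2) UNSAFE.
Key observation: even finishing alpha, bravo leaves just (3, 3) free — too little saws for any of the remaining processes.
The run alpha, bravo cannot be extended any further. Verifying each step:
  pool = (0, 3)
  run alpha (needs (0, 3), free (0, 3)); after release of (1, 0) the pool is (1, 3)
  run bravo (needs (1, 0), free (1, 3)); after release of (2, 0) the pool is (3, 3)
  golf cannot run: need (4, 0) vs free (3, 3) (insufficient saws)
  foxtrot cannot run: need (4, 2) vs free (3, 3) (insufficient saws)
Never able to finish: golf and foxtrot.
(3) Exactly 0 of the possible complete orderings are safe sequences.


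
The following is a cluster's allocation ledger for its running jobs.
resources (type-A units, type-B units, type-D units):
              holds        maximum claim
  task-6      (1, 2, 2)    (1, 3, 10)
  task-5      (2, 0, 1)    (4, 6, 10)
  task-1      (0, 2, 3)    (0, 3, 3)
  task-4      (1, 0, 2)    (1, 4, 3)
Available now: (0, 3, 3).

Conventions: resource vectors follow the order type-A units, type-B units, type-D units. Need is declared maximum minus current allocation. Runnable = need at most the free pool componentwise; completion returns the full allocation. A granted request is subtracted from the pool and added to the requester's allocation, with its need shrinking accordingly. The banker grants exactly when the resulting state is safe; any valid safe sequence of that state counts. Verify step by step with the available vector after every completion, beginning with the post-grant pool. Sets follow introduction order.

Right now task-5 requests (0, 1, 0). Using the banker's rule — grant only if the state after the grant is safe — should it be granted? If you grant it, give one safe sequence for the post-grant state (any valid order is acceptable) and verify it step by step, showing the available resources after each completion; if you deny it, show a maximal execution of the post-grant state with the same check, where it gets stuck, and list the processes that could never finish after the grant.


GRANT. The post-grant state is safe; one safe sequence: task-1, task-4, task-6, task-5.
Key observation: granting shrinks the pool to (0, 2, 3), yet task-1 still fits and the chain goes through.
Check on the post-grant state, step by step:
  pool = (0, 2, 3)
  run task-1 (needs (0, 1, 0), free (0, 2, 3)); after release of (0, 2, 3) the pool is (0, 4, 6)
  run task-4 (needs (0, 4, 1), free (0, 4, 6)); after release of (1, 0, 2) the pool is (1, 4, 8)
  run task-6 (needs (0, 1, 8), free (1, 4, 8)); after release of (1, 2, 2) the pool is (2, 6, 10)
  run task-5 (needs (2, 5, 9), free (2, 6, 10)); after release of (2, 1, 1) the pool is (4, 7, 11)


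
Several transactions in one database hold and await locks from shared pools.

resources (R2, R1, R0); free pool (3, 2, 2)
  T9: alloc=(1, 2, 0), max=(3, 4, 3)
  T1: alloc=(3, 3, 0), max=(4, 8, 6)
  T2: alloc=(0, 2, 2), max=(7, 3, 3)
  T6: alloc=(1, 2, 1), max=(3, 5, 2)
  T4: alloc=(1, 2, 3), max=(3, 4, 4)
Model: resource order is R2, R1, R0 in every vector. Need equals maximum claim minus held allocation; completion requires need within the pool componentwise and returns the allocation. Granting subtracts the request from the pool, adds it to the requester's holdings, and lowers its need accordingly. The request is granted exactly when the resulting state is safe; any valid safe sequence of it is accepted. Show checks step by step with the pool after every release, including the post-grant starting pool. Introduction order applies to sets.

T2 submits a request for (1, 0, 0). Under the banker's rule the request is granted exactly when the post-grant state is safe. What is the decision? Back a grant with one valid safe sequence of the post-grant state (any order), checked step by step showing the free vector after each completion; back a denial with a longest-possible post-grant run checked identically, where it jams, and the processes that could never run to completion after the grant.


GRANT. The post-grant state is safe; one safe sequence: T4, T6, T1, T2, T9.
Key observation: post-grant, (2, 2, 2) remains, and an order beginning with T4 completes everyone.
Step-by-step check of the post-grant state:
  pool = (2, 2, 2)
  run T4 (needs (2, 2, 1), free (2, 2, 2)); after release of (1, 2, 3) the pool is (3, 4, 5)
  run T6 (needs (2, 3, 1), free (3, 4, 5)); after release of (1, 2, 1) the pool is (4, 6, 6)
  run T1 (needs (1, 5, 6), free (4, 6, 6)); after release of (3, 3, 0) the pool is (7, 9, 6)
  run T2 (needs (6, 1, 1), free (7, 9, 6)); after release of (1, 2, 2) the pool is (8, 11, 8)
  run T9 (needs (2, 2, 3), free (8, 11, 8)); after release of (1, 2, 0) the pool is (9, 13, 8)


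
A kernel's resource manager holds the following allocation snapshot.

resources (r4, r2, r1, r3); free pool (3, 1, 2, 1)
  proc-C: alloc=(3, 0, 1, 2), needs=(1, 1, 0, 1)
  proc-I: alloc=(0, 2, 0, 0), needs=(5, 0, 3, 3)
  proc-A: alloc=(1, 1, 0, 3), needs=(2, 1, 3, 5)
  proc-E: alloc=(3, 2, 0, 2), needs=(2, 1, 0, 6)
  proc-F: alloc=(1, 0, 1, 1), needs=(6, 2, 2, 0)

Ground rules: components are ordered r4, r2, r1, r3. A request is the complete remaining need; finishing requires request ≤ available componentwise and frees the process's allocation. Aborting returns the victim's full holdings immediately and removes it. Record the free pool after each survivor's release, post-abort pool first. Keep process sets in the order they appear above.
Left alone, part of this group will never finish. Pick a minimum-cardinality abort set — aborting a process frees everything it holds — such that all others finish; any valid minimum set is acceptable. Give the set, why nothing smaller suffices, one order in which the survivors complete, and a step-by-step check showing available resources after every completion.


Abort proc-E.
Key observation: proc-A was stuck for good until proc-E gave back (3, 2, 0, 2); in the order shown it finishes at step 4.
Minimality: the empty abort set fails — the state is deadlocked as it stands.
Survivors finish in the order: proc-C, proc-F, proc-I, proc-A. Verifying each step (pool after the aborts first):
  pool = (6, 3, 2, 3)
  proc-C needs (1, 1, 0, 1) <= (6, 3, 2, 3) -> finishes; pool += (3, 0, 1, 2) = (9, 3, 3, 5)
  proc-F needs (6, 2, 2, 0) <= (9, 3, 3, 5) -> finishes; pool += (1, 0, 1, 1) = (10, 3, 4, 6)
  proc-I needs (5, 0, 3, 3) <= (10, 3, 4, 6) -> finishes; pool += (0, 2, 0, 0) = (10, 5, 4, 6)
  proc-A needs (2, 1, 3, 5) <= (10, 5, 4, 6) -> finishes; pool += (1, 1, 0, 3) = (11, 6, 4, 9)


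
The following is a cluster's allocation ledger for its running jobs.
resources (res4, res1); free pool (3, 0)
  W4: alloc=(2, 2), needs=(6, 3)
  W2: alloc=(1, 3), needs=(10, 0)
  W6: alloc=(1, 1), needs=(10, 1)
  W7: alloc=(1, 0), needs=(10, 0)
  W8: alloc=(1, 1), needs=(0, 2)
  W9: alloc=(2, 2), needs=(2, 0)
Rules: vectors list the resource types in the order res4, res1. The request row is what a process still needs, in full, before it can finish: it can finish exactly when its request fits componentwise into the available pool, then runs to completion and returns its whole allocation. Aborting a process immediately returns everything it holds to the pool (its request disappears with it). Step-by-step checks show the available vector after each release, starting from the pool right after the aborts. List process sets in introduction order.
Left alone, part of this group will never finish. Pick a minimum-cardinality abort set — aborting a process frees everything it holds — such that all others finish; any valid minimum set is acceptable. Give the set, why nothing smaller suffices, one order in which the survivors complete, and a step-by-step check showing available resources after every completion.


The answer: abort W2 and W6.
Key observation: the returned (2, 4) from W2 and W6 is what brings W7 — unrunnable before, under any order — into play at step 4.
No one abort is enough; case by case: W4 alone leaves W2 blocked (short on res4); W2 alone leaves W6 blocked (short on res4); W6 alone leaves W2 blocked (short on res4); W7 alone leaves W2 blocked (short on res4); W8 alone leaves W2 blocked (short on res4); W9 alone leaves W2 blocked (short on res4).
The survivors complete as W8, W9, W4, W7. Walking it through (starting from the post-abort pool):
  pool = (5, 4)
  W8 needs (0, 2) <= (5, 4) -> finishes; pool += (1, 1) = (6, 5)
  W9 needs (2, 0) <= (6, 5) -> finishes; pool += (2, 2) = (8, 7)
  W4 needs (6, 3) <= (8, 7) -> finishes; pool += (2, 2) = (10, 9)
  W7 needs (10, 0) <= (10, 9) -> finishes; pool += (1, 0) = (11, 9)


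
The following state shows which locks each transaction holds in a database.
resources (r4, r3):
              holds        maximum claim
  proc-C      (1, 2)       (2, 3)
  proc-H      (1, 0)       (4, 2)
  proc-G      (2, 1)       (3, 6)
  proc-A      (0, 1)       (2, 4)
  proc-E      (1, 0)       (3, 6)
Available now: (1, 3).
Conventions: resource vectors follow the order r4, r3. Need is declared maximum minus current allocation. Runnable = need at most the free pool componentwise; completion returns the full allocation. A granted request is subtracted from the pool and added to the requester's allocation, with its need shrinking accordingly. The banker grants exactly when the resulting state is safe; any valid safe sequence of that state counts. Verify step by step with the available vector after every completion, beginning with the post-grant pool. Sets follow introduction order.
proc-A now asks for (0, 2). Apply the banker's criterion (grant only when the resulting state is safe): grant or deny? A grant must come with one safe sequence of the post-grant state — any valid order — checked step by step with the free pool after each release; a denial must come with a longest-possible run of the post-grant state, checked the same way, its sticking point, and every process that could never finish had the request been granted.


GRANT. The post-grant state is safe; one safe sequence: proc-C, proc-A, proc-G, proc-E, proc-H.
Key observation: (1, 1) free after granting still covers proc-C first, and each release covers the next.
Verifying the post-grant state step by step:
  pool = (1, 1)
  proc-C: need (1, 1) fits (1, 1); releases (1, 2), pool now (2, 3)
  proc-A: need (2, 1) fits (2, 3); releases (0, 3), pool now (2, 6)
  proc-G: need (1, 5) fits (2, 6); releases (2, 1), pool now (4, 7)
  proc-E: need (2, 6) fits (4, 7); releases (1, 0), pool now (5, 7)
  proc-H: need (3, 2) fits (5, 7); releases (1, 0), pool now (6, 7)


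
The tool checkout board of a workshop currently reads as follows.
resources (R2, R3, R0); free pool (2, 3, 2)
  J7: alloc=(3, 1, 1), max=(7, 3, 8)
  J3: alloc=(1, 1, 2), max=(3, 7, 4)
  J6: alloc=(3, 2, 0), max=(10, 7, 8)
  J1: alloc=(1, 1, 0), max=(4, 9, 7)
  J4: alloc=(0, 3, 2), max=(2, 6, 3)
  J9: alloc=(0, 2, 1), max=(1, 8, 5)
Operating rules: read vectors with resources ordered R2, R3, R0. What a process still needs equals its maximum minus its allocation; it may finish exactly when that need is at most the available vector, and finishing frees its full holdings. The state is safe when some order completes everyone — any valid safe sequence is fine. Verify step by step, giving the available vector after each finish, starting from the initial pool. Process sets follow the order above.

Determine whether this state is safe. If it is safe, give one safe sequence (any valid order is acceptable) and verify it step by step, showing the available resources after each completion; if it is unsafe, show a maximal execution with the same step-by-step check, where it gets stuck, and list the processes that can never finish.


The state is SAFE; one workable sequence: J4, J9, J3, J1, J7, J6.
Key observation: the first exact fit in this order is J4 — it needs (2, 3, 1) with (2, 3, 2) free, meeting a requested resource to the last unit.
Step-by-step check:
  pool = (2, 3, 2)
  J4: need (2, 3, 1) fits (2, 3, 2); releases (0, 3, 2), pool now (2, 6, 4)
  J9: need (1, 6, 4) fits (2, 6, 4); releases (0, 2, 1), pool now (2, 8, 5)
  J3: need (2, 6, 2) fits (2, 8, 5); releases (1, 1, 2), pool now (3, 9, 7)
  J1: need (3, 8, 7) fits (3, 9, 7); releases (1, 1, 0), pool now (4, 10, 7)
  J7: need (4, 2, 7) fits (4, 10, 7); releases (3, 1, 1), pool now (7, 11, 8)
  J6: need (7, 5, 8) fits (7, 11, 8); releases (3, 2, 0), pool now (10, 13, 8)


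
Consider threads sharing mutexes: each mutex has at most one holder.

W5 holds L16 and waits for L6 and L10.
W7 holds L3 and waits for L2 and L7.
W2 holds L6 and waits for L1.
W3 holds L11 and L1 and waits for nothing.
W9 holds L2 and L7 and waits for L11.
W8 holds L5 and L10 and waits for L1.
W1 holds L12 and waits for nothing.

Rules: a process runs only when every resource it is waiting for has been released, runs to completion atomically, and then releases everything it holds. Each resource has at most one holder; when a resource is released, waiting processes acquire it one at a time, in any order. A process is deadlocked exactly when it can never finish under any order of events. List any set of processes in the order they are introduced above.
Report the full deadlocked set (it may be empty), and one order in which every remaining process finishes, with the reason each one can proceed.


No process is deadlocked.
Key observation: although several processes wait, no cycle exists — each chain bottoms out at a free runner.
A valid finishing order for the others: W3, W2, W8, W1, W9, W5, W7.
Verifying each step:
  W3 waits on nothing -> runs at once and releases L11 and L1
  run W2 (all its waits — L1 — are resolved); releases L6
  run W8 (all its waits — L1 — are resolved); releases L5 and L10
  W1 waits on nothing -> runs at once and releases L12
  run W9 (all its waits — L11 — are resolved); releases L2 and L7
  run W5 (all its waits — L6 and L10 — are resolved); releases L16
  run W7 (all its waits — L2 and L7 — are resolved); releases L3


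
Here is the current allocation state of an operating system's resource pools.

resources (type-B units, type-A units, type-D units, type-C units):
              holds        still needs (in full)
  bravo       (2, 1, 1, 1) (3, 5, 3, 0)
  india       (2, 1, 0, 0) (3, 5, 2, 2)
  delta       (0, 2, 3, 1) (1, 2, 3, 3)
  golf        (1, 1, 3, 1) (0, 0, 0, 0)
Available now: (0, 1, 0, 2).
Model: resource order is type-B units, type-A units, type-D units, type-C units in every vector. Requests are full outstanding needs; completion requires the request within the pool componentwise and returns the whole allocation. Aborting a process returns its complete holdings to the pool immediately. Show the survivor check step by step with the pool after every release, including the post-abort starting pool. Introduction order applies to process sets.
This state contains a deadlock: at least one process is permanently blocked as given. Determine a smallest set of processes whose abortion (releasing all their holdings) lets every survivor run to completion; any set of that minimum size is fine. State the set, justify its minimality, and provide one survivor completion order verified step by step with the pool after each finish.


The answer: abort bravo.
Key observation: no ordering could ever have run india before the abort of bravo; with (2, 1, 1, 1) back in the pool it fits at step 3.
Minimality: the empty abort set fails — the state is deadlocked as it stands.
One survivor order: golf, delta, india. Verifying each step (post-abort pool first):
  pool = (2, 2, 1, 3)
  golf needs (0, 0, 0, 0) <= (2, 2, 1, 3) -> finishes; pool += (1, 1, 3, 1) = (3, 3, 4, 4)
  delta needs (1, 2, 3, 3) <= (3, 3, 4, 4) -> finishes; pool += (0, 2, 3, 1) = (3, 5, 7, 5)
  india needs (3, 5, 2, 2) <= (3, 5, 7, 5) -> finishes; pool += (2, 1, 0, 0) = (5, 6, 7, 5)


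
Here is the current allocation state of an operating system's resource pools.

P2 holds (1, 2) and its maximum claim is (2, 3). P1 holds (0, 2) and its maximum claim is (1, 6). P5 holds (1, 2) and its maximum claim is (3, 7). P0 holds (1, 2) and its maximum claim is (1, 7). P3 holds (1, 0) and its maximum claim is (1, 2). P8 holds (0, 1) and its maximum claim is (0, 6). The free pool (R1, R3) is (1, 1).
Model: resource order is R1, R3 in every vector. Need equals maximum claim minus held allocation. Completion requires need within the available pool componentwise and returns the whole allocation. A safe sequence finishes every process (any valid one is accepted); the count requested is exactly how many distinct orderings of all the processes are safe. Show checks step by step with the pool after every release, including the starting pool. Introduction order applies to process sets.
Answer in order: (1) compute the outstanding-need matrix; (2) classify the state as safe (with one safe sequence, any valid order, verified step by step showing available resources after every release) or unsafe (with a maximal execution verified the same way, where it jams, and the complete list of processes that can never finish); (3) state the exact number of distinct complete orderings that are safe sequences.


(1) Remaining need (order R1, R3):
  P2: (1, 1)
  P1: (1, 4)
  P5: (2, 5)
  P0: (0, 5)
  P3: (0, 2)
  P8: (0, 5)
(2) UNSAFE.
Key observation: the pool after P2, P3 is (3, 3); every surviving request exceeds it in R3, so progress ends there.
A maximal execution: P2, P3 — then nothing else fits. Walking it through:
  pool = (1, 1)
  run P2 (needs (1, 1), free (1, 1)); after release of (1, 2) the pool is (2, 3)
  run P3 (needs (0, 2), free (2, 3)); after release of (1, 0) the pool is (3, 3)
  P1 cannot run: need (1, 4) vs free (3, 3) (insufficient R3)
  P5 cannot run: need (2, 5) vs free (3, 3) (insufficient R3)
  P0 cannot run: need (0, 5) vs free (3, 3) (insufficient R3)
  P8 cannot run: need (0, 5) vs free (3, 3) (insufficient R3)
Processes that can never finish: P1, P5, P0 and P8.
(3) Precisely 0 of the possible complete orderings are safe sequences.
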